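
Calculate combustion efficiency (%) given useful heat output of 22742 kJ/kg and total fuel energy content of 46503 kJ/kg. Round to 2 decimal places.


Efficiency = (Q_useful / Q_fuel) * 100
Efficiency = (22742 / 46503) * 100
Efficiency = 0.4890 * 100 = 48.90%


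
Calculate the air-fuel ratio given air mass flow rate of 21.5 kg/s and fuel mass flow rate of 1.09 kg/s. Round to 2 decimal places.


AFR = m_air / m_fuel
AFR = 21.5 / 1.09 = 19.72


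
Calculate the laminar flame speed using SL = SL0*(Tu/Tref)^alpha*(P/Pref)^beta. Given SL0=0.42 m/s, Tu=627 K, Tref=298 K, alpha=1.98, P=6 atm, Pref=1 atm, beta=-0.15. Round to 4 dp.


SL = SL0 * (Tu/Tref)^alpha * (P/Pref)^beta
T ratio = 627/298 = 2.10402685
(T ratio)^alpha = 2.10402685^1.98 = 4.361557
(P/Pref)^beta = 6^(-0.15) = 0.764324
SL = 0.42 * 4.361557 * 0.764324 = 1.4001 m/s


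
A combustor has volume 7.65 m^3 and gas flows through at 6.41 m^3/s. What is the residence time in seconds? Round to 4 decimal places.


tau = V / Q_flow
tau = 7.65 / 6.41 = 1.1934 s


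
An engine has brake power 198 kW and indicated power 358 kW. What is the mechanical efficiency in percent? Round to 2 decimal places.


eta_mech = (BP / IP) * 100
Ratio = 198 / 358 = 0.5531
eta_mech = 0.5531 * 100 = 55.31%


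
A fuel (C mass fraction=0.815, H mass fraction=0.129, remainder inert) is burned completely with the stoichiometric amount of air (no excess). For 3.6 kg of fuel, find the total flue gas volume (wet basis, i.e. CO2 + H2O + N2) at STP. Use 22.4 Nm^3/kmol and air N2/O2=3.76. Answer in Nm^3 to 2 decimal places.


Per kg fuel: CO2 = (C/12 kmol)*22.4 = (0.815/12)*22.4 = 1.52133 Nm^3
Per kg fuel: H2O = (H/2 kmol)*22.4 = (0.129/2)*22.4 = 1.44480 Nm^3
O2 needed per kg fuel = C/12 + H/4 = 0.815/12 + 0.129/4 = 0.10016667 kmol
Per kg fuel: N2 = O2*3.76*22.4 = 0.10016667*3.76*22.4 = 8.43644 Nm^3
Total per kg = 1.52133 + 1.44480 + 8.43644 = 11.40257 Nm^3
Total = 11.40257 * 3.6 = 41.05 Nm^3


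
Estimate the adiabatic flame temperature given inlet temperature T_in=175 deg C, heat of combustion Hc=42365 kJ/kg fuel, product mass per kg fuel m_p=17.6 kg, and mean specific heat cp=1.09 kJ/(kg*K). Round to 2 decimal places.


T_ad = T_in + Hc / (m_p * cp)
Denominator = 17.6 * 1.09 = 19.1840
Temperature rise = 42365 / 19.1840 = 2208.35 K
T_ad = 175 + 2208.35 = 2383.35 deg C


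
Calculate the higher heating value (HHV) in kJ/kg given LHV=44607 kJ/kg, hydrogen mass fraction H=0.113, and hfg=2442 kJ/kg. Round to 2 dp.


HHV = LHV + hfg * 9 * H
Water addition = 2442 * 9 * 0.113 = 2483.514 kJ/kg
HHV = 44607 + 2483.514 = 47090.51 kJ/kg


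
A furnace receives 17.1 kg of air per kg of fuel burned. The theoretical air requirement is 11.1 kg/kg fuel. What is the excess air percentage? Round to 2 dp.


Excess air = actual - stoichiometric = 17.1 - 11.1 = 6.00 kg/kg fuel
Excess air % = (excess / stoich) * 100 = (6.00 / 11.1) * 100 = 54.05%


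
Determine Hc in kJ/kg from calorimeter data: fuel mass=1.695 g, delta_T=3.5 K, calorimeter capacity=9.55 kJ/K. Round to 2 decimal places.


Hc = C_cal * delta_T / m_fuel
Q_released = 9.55 * 3.5 = 33.4250 kJ
m_fuel = 1.695 g = 1.695/1000 kg = 0.001695 kg
Hc = 33.4250 / 0.001695 = 19719.76 kJ/kg


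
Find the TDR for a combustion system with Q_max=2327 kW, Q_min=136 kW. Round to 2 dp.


TDR = Q_max / Q_min
TDR = 2327 / 136 = 17.11


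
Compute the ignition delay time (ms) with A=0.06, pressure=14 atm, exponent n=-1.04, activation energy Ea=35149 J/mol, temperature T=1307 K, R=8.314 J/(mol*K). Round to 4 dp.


tau = A * P^n * exp(Ea/(R*T))
P^n = 14^(-1.04) = 0.06427274
Ea/(R*T) = 35149/(8.314*1307) = 3.234651
exp(Ea/(R*T)) = 25.397494
tau = 0.06 * 0.06427274 * 25.397494 = 0.0979 ms


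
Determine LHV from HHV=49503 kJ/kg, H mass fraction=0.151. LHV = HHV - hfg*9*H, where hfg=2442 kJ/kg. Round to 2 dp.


LHV = HHV - hfg * 9 * H
Water correction = 2442 * 9 * 0.151 = 3318.678 kJ/kg
LHV = 49503 - 3318.678 = 46184.32 kJ/kg


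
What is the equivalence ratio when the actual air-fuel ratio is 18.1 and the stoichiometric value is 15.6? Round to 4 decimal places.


phi = AFR_stoich / AFR_actual
phi = 15.6 / 18.1 = 0.8619


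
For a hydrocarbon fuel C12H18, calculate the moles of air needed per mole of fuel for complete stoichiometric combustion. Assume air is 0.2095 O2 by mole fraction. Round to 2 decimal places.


Balanced combustion: C12H18 + 16.5 O2 -> 12 CO2 + 9 H2O
O2 needed = C + H/4 = 12 + 18/4 = 16.50 moles
Air moles = O2 / 0.2095 = 16.50 / 0.2095 = 78.76 moles air


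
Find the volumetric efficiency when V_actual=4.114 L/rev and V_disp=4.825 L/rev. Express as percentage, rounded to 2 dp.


eta_v = (V_actual / V_disp) * 100
Ratio = 4.114 / 4.825 = 0.8526
eta_v = 0.8526 * 100 = 85.26%


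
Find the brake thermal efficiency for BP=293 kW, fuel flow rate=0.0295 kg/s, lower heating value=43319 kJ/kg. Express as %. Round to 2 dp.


eta_BTE = (BP / (mf * LHV)) * 100
Denominator = 0.0295 * 43319 = 1277.9105 kW
eta_BTE = (293 / 1277.9105) * 100 = 22.93%


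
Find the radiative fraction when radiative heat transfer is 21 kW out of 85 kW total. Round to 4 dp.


f_rad = Q_rad / Q_total
f_rad = 21 / 85 = 0.2471


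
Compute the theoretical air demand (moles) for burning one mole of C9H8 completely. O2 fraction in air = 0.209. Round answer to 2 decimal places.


Balanced combustion: C9H8 + 11 O2 -> 9 CO2 + 4 H2O
O2 needed = C + H/4 = 9 + 8/4 = 11.00 moles
Air moles = O2 / 0.209 = 11.00 / 0.209 = 52.63 moles air


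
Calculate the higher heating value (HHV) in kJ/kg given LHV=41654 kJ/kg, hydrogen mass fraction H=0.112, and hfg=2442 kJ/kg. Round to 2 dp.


HHV = LHV + hfg * 9 * H
Water addition = 2442 * 9 * 0.112 = 2461.536 kJ/kg
HHV = 41654 + 2461.536 = 44115.54 kJ/kg


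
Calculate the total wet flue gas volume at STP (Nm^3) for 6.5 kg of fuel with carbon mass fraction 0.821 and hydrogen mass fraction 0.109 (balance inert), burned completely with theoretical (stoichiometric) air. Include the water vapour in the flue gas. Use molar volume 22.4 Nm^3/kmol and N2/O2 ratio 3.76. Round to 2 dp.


Per kg fuel: CO2 = (C/12 kmol)*22.4 = (0.821/12)*22.4 = 1.53253 Nm^3
Per kg fuel: H2O = (H/2 kmol)*22.4 = (0.109/2)*22.4 = 1.22080 Nm^3
O2 needed per kg fuel = C/12 + H/4 = 0.821/12 + 0.109/4 = 0.09566667 kmol
Per kg fuel: N2 = O2*3.76*22.4 = 0.09566667*3.76*22.4 = 8.05743 Nm^3
Total per kg = 1.53253 + 1.22080 + 8.05743 = 10.81076 Nm^3
Total = 10.81076 * 6.5 = 70.27 Nm^3


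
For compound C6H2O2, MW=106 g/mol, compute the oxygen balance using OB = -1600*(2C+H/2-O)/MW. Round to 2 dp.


OB = -1600 * (2C + H/2 - O) / MW
Inner = 2*6 + 2/2 - 2 = 11.00
OB = -1600 * 11.00 / 106 = -166.04%


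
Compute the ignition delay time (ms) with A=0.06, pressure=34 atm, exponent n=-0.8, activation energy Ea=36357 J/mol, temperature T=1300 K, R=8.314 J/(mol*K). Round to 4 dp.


tau = A * P^n * exp(Ea/(R*T))
P^n = 34^(-0.8) = 0.05954110
Ea/(R*T) = 36357/(8.314*1300) = 3.363835
exp(Ea/(R*T)) = 28.899806
tau = 0.06 * 0.05954110 * 28.899806 = 0.1032 ms


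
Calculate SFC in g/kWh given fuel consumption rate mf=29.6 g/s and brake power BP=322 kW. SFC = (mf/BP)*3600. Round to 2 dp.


SFC = (mf / BP) * 3600
Rate = 29.6 / 322 = 0.091925 g/(s*kW)
SFC = 0.091925 * 3600 = 330.93 g/kWh


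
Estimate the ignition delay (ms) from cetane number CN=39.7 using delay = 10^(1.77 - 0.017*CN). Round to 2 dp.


delay = 10^(1.77 - 0.017*CN)
Exponent = 1.77 - 0.017*39.7 = 1.0951
delay = 10^1.0951 = 12.45 ms


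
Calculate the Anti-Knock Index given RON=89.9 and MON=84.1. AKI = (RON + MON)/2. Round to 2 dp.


AKI = (RON + MON) / 2
AKI = (89.9 + 84.1) / 2
AKI = 174.0 / 2 = 87.00


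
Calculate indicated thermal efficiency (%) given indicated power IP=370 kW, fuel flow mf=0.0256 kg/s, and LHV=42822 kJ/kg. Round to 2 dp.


eta_ith = (IP / (mf * LHV)) * 100
Denominator = 0.0256 * 42822 = 1096.2432 kW
eta_ith = (370 / 1096.2432) * 100 = 33.75%


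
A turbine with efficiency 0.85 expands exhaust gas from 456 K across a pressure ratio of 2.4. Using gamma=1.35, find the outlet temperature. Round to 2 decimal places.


T_out = T_in * (1 - eta * (1 - PR^(-(gamma-1)/gamma)))
Exponent = -(1.35-1)/1.35 = -0.25925926
PR^exp = 2.4^(-0.25925926) = 0.79694200
Factor = 1 - 0.85*(1 - 0.79694200) = 0.82740070
T_out = 456 * 0.82740070 = 377.29 K


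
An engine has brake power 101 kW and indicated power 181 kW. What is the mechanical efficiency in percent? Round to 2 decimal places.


eta_mech = (BP / IP) * 100
Ratio = 101 / 181 = 0.5580
eta_mech = 0.5580 * 100 = 55.80%


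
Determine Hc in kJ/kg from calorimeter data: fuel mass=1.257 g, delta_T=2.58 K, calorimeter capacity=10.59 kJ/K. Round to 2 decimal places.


Hc = C_cal * delta_T / m_fuel
Q_released = 10.59 * 2.58 = 27.3222 kJ
m_fuel = 1.257 g = 1.257/1000 kg = 0.001257 kg
Hc = 27.3222 / 0.001257 = 21736.04 kJ/kg


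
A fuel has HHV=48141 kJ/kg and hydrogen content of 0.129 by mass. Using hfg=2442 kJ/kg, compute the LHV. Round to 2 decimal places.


LHV = HHV - hfg * 9 * H
Water correction = 2442 * 9 * 0.129 = 2835.162 kJ/kg
LHV = 48141 - 2835.162 = 45305.84 kJ/kg


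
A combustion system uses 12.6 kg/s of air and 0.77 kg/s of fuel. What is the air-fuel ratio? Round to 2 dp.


AFR = m_air / m_fuel
AFR = 12.6 / 0.77 = 16.36


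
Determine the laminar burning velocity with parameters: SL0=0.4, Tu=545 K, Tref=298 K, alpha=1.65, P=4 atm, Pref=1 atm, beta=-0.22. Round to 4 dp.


SL = SL0 * (Tu/Tref)^alpha * (P/Pref)^beta
T ratio = 545/298 = 1.82885906
(T ratio)^alpha = 1.82885906^1.65 = 2.707680
(P/Pref)^beta = 4^(-0.22) = 0.737135
SL = 0.4 * 2.707680 * 0.737135 = 0.7984 m/s


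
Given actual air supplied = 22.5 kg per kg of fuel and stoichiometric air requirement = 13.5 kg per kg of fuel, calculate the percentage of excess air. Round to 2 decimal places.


Excess air = actual - stoichiometric = 22.5 - 13.5 = 9.00 kg/kg fuel
Excess air % = (excess / stoich) * 100 = (9.00 / 13.5) * 100 = 66.67%


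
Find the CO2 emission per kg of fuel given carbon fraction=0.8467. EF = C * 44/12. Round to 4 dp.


EF = C_frac * (M_CO2 / M_C)
EF = 0.8467 * (44/12)
EF = 0.8467 * 3.666667 = 3.1046 kg_CO2/kg_fuel


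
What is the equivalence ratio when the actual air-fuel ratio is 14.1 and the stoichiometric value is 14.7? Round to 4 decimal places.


phi = AFR_stoich / AFR_actual
phi = 14.7 / 14.1 = 1.0426


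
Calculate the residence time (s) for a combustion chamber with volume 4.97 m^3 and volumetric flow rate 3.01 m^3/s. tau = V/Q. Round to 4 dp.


tau = V / Q_flow
tau = 4.97 / 3.01 = 1.6512 s


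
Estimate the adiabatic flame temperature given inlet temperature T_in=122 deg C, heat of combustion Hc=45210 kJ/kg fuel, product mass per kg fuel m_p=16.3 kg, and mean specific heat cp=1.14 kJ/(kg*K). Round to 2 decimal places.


T_ad = T_in + Hc / (m_p * cp)
Denominator = 16.3 * 1.14 = 18.5820
Temperature rise = 45210 / 18.5820 = 2433.00 K
T_ad = 122 + 2433.00 = 2555.00 deg C


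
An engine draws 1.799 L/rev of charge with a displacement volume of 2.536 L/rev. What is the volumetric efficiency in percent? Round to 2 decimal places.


eta_v = (V_actual / V_disp) * 100
Ratio = 1.799 / 2.536 = 0.7094
eta_v = 0.7094 * 100 = 70.94%


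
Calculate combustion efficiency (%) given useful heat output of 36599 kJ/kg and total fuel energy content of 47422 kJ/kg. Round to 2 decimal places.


Efficiency = (Q_useful / Q_fuel) * 100
Efficiency = (36599 / 47422) * 100
Efficiency = 0.7718 * 100 = 77.18%


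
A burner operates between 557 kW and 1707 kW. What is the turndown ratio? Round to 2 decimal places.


TDR = Q_max / Q_min
TDR = 1707 / 557 = 3.06


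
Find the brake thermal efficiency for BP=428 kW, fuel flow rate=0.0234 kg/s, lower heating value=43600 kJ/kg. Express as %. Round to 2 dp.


eta_BTE = (BP / (mf * LHV)) * 100
Denominator = 0.0234 * 43600 = 1020.2400 kW
eta_BTE = (428 / 1020.2400) * 100 = 41.95%


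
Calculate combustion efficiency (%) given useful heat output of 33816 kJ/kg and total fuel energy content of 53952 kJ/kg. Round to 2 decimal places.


Efficiency = (Q_useful / Q_fuel) * 100
Efficiency = (33816 / 53952) * 100
Efficiency = 0.6268 * 100 = 62.68%


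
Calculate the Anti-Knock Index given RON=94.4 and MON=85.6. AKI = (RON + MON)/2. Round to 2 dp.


AKI = (RON + MON) / 2
AKI = (94.4 + 85.6) / 2
AKI = 180.0 / 2 = 90.00


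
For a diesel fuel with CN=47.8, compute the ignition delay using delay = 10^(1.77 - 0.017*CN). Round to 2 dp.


delay = 10^(1.77 - 0.017*CN)
Exponent = 1.77 - 0.017*47.8 = 0.9574
delay = 10^0.9574 = 9.07 ms


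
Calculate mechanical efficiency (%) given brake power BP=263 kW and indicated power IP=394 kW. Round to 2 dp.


eta_mech = (BP / IP) * 100
Ratio = 263 / 394 = 0.6675
eta_mech = 0.6675 * 100 = 66.75%


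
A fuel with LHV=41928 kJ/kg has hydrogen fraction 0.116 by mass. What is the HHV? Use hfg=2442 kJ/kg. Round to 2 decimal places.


HHV = LHV + hfg * 9 * H
Water addition = 2442 * 9 * 0.116 = 2549.448 kJ/kg
HHV = 41928 + 2549.448 = 44477.45 kJ/kg


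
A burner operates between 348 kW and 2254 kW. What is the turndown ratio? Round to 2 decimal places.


TDR = Q_max / Q_min
TDR = 2254 / 348 = 6.48


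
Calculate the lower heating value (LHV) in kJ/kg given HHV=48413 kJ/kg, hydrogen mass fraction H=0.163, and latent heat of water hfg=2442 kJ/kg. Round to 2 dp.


LHV = HHV - hfg * 9 * H
Water correction = 2442 * 9 * 0.163 = 3582.414 kJ/kg
LHV = 48413 - 3582.414 = 44830.59 kJ/kg


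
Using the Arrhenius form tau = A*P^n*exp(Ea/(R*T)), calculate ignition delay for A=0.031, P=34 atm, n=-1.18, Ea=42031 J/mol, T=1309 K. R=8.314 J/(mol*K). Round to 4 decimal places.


tau = A * P^n * exp(Ea/(R*T))
P^n = 34^(-1.18) = 0.01559031
Ea/(R*T) = 42031/(8.314*1309) = 3.862069
exp(Ea/(R*T)) = 47.563670
tau = 0.031 * 0.01559031 * 47.563670 = 0.0230 ms


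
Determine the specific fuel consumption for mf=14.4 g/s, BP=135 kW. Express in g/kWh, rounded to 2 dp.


SFC = (mf / BP) * 3600
Rate = 14.4 / 135 = 0.106667 g/(s*kW)
SFC = 0.106667 * 3600 = 384.00 g/kWh


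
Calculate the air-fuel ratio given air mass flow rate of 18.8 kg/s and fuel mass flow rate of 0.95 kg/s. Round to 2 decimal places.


AFR = m_air / m_fuel
AFR = 18.8 / 0.95 = 19.79


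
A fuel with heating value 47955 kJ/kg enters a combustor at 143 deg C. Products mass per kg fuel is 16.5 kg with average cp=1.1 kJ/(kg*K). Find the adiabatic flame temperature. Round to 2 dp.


T_ad = T_in + Hc / (m_p * cp)
Denominator = 16.5 * 1.1 = 18.1500
Temperature rise = 47955 / 18.1500 = 2642.15 K
T_ad = 143 + 2642.15 = 2785.15 deg C


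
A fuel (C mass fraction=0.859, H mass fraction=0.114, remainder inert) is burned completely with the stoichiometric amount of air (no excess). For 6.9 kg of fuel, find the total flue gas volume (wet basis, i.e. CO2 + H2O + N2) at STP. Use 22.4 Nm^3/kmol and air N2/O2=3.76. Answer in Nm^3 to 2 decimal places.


Per kg fuel: CO2 = (C/12 kmol)*22.4 = (0.859/12)*22.4 = 1.60347 Nm^3
Per kg fuel: H2O = (H/2 kmol)*22.4 = (0.114/2)*22.4 = 1.27680 Nm^3
O2 needed per kg fuel = C/12 + H/4 = 0.859/12 + 0.114/4 = 0.10008333 kmol
Per kg fuel: N2 = O2*3.76*22.4 = 0.10008333*3.76*22.4 = 8.42942 Nm^3
Total per kg = 1.60347 + 1.27680 + 8.42942 = 11.30969 Nm^3
Total = 11.30969 * 6.9 = 78.04 Nm^3


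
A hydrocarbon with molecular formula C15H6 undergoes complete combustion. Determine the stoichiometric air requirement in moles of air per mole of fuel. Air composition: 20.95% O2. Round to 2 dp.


Balanced combustion: C15H6 + 16.5 O2 -> 15 CO2 + 3 H2O
O2 needed = C + H/4 = 15 + 6/4 = 16.50 moles
Air moles = O2 / 0.2095 = 16.50 / 0.2095 = 78.76 moles air


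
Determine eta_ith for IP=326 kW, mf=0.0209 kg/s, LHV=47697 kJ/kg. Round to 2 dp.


eta_ith = (IP / (mf * LHV)) * 100
Denominator = 0.0209 * 47697 = 996.8673 kW
eta_ith = (326 / 996.8673) * 100 = 32.70%


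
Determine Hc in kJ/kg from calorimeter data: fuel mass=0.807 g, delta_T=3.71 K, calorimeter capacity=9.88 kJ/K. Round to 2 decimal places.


Hc = C_cal * delta_T / m_fuel
Q_released = 9.88 * 3.71 = 36.6548 kJ
m_fuel = 0.807 g = 0.807/1000 kg = 0.000807 kg
Hc = 36.6548 / 0.000807 = 45421.07 kJ/kg


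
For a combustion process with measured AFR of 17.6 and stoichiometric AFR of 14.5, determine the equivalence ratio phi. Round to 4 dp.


phi = AFR_stoich / AFR_actual
phi = 14.5 / 17.6 = 0.8239


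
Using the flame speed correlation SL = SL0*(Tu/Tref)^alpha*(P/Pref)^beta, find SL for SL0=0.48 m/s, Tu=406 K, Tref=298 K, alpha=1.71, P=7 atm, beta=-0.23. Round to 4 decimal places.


SL = SL0 * (Tu/Tref)^alpha * (P/Pref)^beta
T ratio = 406/298 = 1.36241611
(T ratio)^alpha = 1.36241611^1.71 = 1.696953
(P/Pref)^beta = 7^(-0.23) = 0.639186
SL = 0.48 * 1.696953 * 0.639186 = 0.5206 m/s


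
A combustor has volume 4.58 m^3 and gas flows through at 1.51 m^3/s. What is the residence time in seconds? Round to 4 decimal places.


tau = V / Q_flow
tau = 4.58 / 1.51 = 3.0331 s


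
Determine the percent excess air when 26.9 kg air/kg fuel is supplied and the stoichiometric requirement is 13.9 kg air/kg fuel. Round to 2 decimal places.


Excess air = actual - stoichiometric = 26.9 - 13.9 = 13.00 kg/kg fuel
Excess air % = (excess / stoich) * 100 = (13.00 / 13.9) * 100 = 93.53%


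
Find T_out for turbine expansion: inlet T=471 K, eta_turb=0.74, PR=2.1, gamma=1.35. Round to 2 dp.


T_out = T_in * (1 - eta * (1 - PR^(-(gamma-1)/gamma)))
Exponent = -(1.35-1)/1.35 = -0.25925926
PR^exp = 2.1^(-0.25925926) = 0.82501466
Factor = 1 - 0.74*(1 - 0.82501466) = 0.87051085
T_out = 471 * 0.87051085 = 410.01 K


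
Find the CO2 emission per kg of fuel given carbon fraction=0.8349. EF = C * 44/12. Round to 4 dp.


EF = C_frac * (M_CO2 / M_C)
EF = 0.8349 * (44/12)
EF = 0.8349 * 3.666667 = 3.0613 kg_CO2/kg_fuel


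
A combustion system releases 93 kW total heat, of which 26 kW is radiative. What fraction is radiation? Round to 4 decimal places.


f_rad = Q_rad / Q_total
f_rad = 26 / 93 = 0.2796


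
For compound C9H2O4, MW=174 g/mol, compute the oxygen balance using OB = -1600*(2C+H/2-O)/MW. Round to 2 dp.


OB = -1600 * (2C + H/2 - O) / MW
Inner = 2*9 + 2/2 - 4 = 15.00
OB = -1600 * 15.00 / 174 = -137.93%


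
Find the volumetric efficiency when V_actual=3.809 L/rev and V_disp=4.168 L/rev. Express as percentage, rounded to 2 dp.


eta_v = (V_actual / V_disp) * 100
Ratio = 3.809 / 4.168 = 0.9139
eta_v = 0.9139 * 100 = 91.39%


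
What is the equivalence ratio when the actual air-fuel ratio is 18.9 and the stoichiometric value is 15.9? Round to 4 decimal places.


phi = AFR_stoich / AFR_actual
phi = 15.9 / 18.9 = 0.8413


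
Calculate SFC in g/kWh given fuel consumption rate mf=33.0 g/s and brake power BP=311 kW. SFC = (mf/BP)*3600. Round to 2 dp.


SFC = (mf / BP) * 3600
Rate = 33.0 / 311 = 0.106109 g/(s*kW)
SFC = 0.106109 * 3600 = 381.99 g/kWh


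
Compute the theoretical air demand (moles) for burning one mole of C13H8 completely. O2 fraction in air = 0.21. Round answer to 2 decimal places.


Balanced combustion: C13H8 + 15 O2 -> 13 CO2 + 4 H2O
O2 needed = C + H/4 = 13 + 8/4 = 15.00 moles
Air moles = O2 / 0.21 = 15.00 / 0.21 = 71.43 moles air


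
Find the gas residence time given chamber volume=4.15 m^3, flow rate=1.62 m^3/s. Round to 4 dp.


tau = V / Q_flow
tau = 4.15 / 1.62 = 2.5617 s


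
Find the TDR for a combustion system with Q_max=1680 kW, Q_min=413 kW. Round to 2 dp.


TDR = Q_max / Q_min
TDR = 1680 / 413 = 4.07


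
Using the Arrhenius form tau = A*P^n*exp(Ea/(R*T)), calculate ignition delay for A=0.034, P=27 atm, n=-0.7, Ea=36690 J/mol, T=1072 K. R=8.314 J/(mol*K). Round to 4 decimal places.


tau = A * P^n * exp(Ea/(R*T))
P^n = 27^(-0.7) = 0.09955094
Ea/(R*T) = 36690/(8.314*1072) = 4.116640
exp(Ea/(R*T)) = 61.352760
tau = 0.034 * 0.09955094 * 61.352760 = 0.2077 ms


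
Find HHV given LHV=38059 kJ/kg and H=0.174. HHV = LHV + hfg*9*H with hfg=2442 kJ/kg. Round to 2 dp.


HHV = LHV + hfg * 9 * H
Water addition = 2442 * 9 * 0.174 = 3824.172 kJ/kg
HHV = 38059 + 3824.172 = 41883.17 kJ/kg


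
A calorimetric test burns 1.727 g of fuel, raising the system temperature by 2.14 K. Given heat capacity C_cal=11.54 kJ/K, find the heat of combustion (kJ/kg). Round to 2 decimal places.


Hc = C_cal * delta_T / m_fuel
Q_released = 11.54 * 2.14 = 24.6956 kJ
m_fuel = 1.727 g = 1.727/1000 kg = 0.001727 kg
Hc = 24.6956 / 0.001727 = 14299.71 kJ/kg


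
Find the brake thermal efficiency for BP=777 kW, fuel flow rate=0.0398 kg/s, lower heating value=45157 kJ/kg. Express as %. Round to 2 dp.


eta_BTE = (BP / (mf * LHV)) * 100
Denominator = 0.0398 * 45157 = 1797.2486 kW
eta_BTE = (777 / 1797.2486) * 100 = 43.23%


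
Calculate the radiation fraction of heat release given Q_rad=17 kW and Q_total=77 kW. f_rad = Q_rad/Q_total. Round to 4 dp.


f_rad = Q_rad / Q_total
f_rad = 17 / 77 = 0.2208


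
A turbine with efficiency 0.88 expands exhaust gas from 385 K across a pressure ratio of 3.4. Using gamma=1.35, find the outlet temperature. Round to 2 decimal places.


T_out = T_in * (1 - eta * (1 - PR^(-(gamma-1)/gamma)))
Exponent = -(1.35-1)/1.35 = -0.25925926
PR^exp = 3.4^(-0.25925926) = 0.72813041
Factor = 1 - 0.88*(1 - 0.72813041) = 0.76075476
T_out = 385 * 0.76075476 = 292.89 K


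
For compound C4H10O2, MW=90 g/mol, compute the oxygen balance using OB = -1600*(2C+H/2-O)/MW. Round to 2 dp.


OB = -1600 * (2C + H/2 - O) / MW
Inner = 2*4 + 10/2 - 2 = 11.00
OB = -1600 * 11.00 / 90 = -195.56%


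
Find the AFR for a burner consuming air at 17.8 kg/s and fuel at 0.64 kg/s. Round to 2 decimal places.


AFR = m_air / m_fuel
AFR = 17.8 / 0.64 = 27.81


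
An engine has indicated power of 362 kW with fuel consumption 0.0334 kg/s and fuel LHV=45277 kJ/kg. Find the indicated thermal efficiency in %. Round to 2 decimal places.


eta_ith = (IP / (mf * LHV)) * 100
Denominator = 0.0334 * 45277 = 1512.2518 kW
eta_ith = (362 / 1512.2518) * 100 = 23.94%


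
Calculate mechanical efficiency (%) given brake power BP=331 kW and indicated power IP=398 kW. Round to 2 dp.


eta_mech = (BP / IP) * 100
Ratio = 331 / 398 = 0.8317
eta_mech = 0.8317 * 100 = 83.17%


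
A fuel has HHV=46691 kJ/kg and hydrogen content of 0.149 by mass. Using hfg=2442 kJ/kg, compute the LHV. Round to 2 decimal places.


LHV = HHV - hfg * 9 * H
Water correction = 2442 * 9 * 0.149 = 3274.722 kJ/kg
LHV = 46691 - 3274.722 = 43416.28 kJ/kg


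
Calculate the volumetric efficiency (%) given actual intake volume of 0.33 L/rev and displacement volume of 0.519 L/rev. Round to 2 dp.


eta_v = (V_actual / V_disp) * 100
Ratio = 0.33 / 0.519 = 0.6358
eta_v = 0.6358 * 100 = 63.58%


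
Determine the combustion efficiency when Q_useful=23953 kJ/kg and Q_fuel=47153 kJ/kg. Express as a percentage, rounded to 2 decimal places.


Efficiency = (Q_useful / Q_fuel) * 100
Efficiency = (23953 / 47153) * 100
Efficiency = 0.5080 * 100 = 50.80%


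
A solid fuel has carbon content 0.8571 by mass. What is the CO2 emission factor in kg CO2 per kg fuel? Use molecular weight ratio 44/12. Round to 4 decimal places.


EF = C_frac * (M_CO2 / M_C)
EF = 0.8571 * (44/12)
EF = 0.8571 * 3.666667 = 3.1427 kg_CO2/kg_fuel


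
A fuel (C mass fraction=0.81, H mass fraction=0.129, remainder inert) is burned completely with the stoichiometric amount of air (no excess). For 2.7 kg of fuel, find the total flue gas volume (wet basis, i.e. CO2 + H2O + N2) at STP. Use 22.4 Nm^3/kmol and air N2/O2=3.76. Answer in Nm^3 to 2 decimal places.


Per kg fuel: CO2 = (C/12 kmol)*22.4 = (0.81/12)*22.4 = 1.51200 Nm^3
Per kg fuel: H2O = (H/2 kmol)*22.4 = (0.129/2)*22.4 = 1.44480 Nm^3
O2 needed per kg fuel = C/12 + H/4 = 0.81/12 + 0.129/4 = 0.09975000 kmol
Per kg fuel: N2 = O2*3.76*22.4 = 0.09975000*3.76*22.4 = 8.40134 Nm^3
Total per kg = 1.51200 + 1.44480 + 8.40134 = 11.35814 Nm^3
Total = 11.35814 * 2.7 = 30.67 Nm^3


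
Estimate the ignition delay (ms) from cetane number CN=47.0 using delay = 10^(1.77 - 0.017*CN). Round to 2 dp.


delay = 10^(1.77 - 0.017*CN)
Exponent = 1.77 - 0.017*47.0 = 0.9710
delay = 10^0.9710 = 9.35 ms


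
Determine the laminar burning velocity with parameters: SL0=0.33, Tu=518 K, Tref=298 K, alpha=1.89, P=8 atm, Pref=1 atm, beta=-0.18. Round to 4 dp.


SL = SL0 * (Tu/Tref)^alpha * (P/Pref)^beta
T ratio = 518/298 = 1.73825503
(T ratio)^alpha = 1.73825503^1.89 = 2.843246
(P/Pref)^beta = 8^(-0.18) = 0.687771
SL = 0.33 * 2.843246 * 0.687771 = 0.6453 m/s


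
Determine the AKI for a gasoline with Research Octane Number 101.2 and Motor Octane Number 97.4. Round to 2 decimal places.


AKI = (RON + MON) / 2
AKI = (101.2 + 97.4) / 2
AKI = 198.6 / 2 = 99.30


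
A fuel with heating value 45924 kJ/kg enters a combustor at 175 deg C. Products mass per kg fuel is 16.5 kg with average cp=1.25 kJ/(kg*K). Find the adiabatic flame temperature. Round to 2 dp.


T_ad = T_in + Hc / (m_p * cp)
Denominator = 16.5 * 1.25 = 20.6250
Temperature rise = 45924 / 20.6250 = 2226.62 K
T_ad = 175 + 2226.62 = 2401.62 deg C


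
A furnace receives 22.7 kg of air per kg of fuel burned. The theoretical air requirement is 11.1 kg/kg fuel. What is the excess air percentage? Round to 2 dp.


Excess air = actual - stoichiometric = 22.7 - 11.1 = 11.60 kg/kg fuel
Excess air % = (excess / stoich) * 100 = (11.60 / 11.1) * 100 = 104.50%


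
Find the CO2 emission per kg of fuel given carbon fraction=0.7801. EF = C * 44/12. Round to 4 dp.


EF = C_frac * (M_CO2 / M_C)
EF = 0.7801 * (44/12)
EF = 0.7801 * 3.666667 = 2.8604 kg_CO2/kg_fuel


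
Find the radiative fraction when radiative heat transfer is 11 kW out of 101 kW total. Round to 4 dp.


f_rad = Q_rad / Q_total
f_rad = 11 / 101 = 0.1089


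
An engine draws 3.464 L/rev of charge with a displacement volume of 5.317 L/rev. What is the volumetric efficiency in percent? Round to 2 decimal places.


eta_v = (V_actual / V_disp) * 100
Ratio = 3.464 / 5.317 = 0.6515
eta_v = 0.6515 * 100 = 65.15%


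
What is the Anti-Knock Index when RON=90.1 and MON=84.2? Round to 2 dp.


AKI = (RON + MON) / 2
AKI = (90.1 + 84.2) / 2
AKI = 174.3 / 2 = 87.15


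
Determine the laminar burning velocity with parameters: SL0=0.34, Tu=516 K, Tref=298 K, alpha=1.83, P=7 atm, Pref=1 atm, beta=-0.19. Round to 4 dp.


SL = SL0 * (Tu/Tref)^alpha * (P/Pref)^beta
T ratio = 516/298 = 1.73154362
(T ratio)^alpha = 1.73154362^1.83 = 2.731072
(P/Pref)^beta = 7^(-0.19) = 0.690926
SL = 0.34 * 2.731072 * 0.690926 = 0.6416 m/s


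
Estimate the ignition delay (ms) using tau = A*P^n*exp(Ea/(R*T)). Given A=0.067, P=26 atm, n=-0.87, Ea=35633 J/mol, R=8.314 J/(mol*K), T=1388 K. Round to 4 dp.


tau = A * P^n * exp(Ea/(R*T))
P^n = 26^(-0.87) = 0.05874531
Ea/(R*T) = 35633/(8.314*1388) = 3.087827
exp(Ea/(R*T)) = 21.929364
tau = 0.067 * 0.05874531 * 21.929364 = 0.0863 ms


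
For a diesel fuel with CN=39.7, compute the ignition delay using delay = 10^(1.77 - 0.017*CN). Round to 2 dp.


delay = 10^(1.77 - 0.017*CN)
Exponent = 1.77 - 0.017*39.7 = 1.0951
delay = 10^1.0951 = 12.45 ms


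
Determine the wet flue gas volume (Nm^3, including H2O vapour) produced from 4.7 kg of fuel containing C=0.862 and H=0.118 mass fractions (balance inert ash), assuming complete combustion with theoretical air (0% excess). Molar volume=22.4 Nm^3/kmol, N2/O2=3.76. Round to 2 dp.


Per kg fuel: CO2 = (C/12 kmol)*22.4 = (0.862/12)*22.4 = 1.60907 Nm^3
Per kg fuel: H2O = (H/2 kmol)*22.4 = (0.118/2)*22.4 = 1.32160 Nm^3
O2 needed per kg fuel = C/12 + H/4 = 0.862/12 + 0.118/4 = 0.10133333 kmol
Per kg fuel: N2 = O2*3.76*22.4 = 0.10133333*3.76*22.4 = 8.53470 Nm^3
Total per kg = 1.60907 + 1.32160 + 8.53470 = 11.46537 Nm^3
Total = 11.46537 * 4.7 = 53.89 Nm^3


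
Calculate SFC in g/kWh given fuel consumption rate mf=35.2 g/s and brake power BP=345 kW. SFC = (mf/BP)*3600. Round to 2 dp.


SFC = (mf / BP) * 3600
Rate = 35.2 / 345 = 0.102029 g/(s*kW)
SFC = 0.102029 * 3600 = 367.30 g/kWh


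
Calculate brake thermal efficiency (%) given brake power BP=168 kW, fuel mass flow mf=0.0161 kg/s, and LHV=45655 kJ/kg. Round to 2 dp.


eta_BTE = (BP / (mf * LHV)) * 100
Denominator = 0.0161 * 45655 = 735.0455 kW
eta_BTE = (168 / 735.0455) * 100 = 22.86%


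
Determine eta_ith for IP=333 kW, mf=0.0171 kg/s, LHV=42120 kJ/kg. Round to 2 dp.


eta_ith = (IP / (mf * LHV)) * 100
Denominator = 0.0171 * 42120 = 720.2520 kW
eta_ith = (333 / 720.2520) * 100 = 46.23%


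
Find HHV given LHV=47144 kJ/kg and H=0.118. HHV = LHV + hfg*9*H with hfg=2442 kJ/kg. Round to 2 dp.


HHV = LHV + hfg * 9 * H
Water addition = 2442 * 9 * 0.118 = 2593.404 kJ/kg
HHV = 47144 + 2593.404 = 49737.40 kJ/kg


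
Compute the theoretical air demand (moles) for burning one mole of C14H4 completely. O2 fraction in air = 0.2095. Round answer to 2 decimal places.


Balanced combustion: C14H4 + 15 O2 -> 14 CO2 + 2 H2O
O2 needed = C + H/4 = 14 + 4/4 = 15.00 moles
Air moles = O2 / 0.2095 = 15.00 / 0.2095 = 71.60 moles air


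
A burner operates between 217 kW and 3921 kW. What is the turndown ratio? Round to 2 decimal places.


TDR = Q_max / Q_min
TDR = 3921 / 217 = 18.07


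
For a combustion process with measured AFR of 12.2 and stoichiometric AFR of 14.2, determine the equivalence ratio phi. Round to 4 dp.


phi = AFR_stoich / AFR_actual
phi = 14.2 / 12.2 = 1.1639


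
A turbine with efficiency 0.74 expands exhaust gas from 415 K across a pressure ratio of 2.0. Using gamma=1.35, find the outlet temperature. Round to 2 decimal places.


T_out = T_in * (1 - eta * (1 - PR^(-(gamma-1)/gamma)))
Exponent = -(1.35-1)/1.35 = -0.25925926
PR^exp = 2.0^(-0.25925926) = 0.83551680
Factor = 1 - 0.74*(1 - 0.83551680) = 0.87828243
T_out = 415 * 0.87828243 = 364.49 K


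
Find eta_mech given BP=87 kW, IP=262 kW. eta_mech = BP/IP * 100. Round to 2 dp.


eta_mech = (BP / IP) * 100
Ratio = 87 / 262 = 0.3321
eta_mech = 0.3321 * 100 = 33.21%


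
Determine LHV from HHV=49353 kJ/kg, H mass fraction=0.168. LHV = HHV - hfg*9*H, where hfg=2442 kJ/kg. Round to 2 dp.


LHV = HHV - hfg * 9 * H
Water correction = 2442 * 9 * 0.168 = 3692.304 kJ/kg
LHV = 49353 - 3692.304 = 45660.70 kJ/kg


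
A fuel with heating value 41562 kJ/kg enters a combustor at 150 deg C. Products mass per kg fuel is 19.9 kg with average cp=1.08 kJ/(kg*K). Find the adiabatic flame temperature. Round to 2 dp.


T_ad = T_in + Hc / (m_p * cp)
Denominator = 19.9 * 1.08 = 21.4920
Temperature rise = 41562 / 21.4920 = 1933.84 K
T_ad = 150 + 1933.84 = 2083.84 deg C


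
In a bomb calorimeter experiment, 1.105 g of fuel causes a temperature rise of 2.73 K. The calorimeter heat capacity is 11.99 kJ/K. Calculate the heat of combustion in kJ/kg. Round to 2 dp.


Hc = C_cal * delta_T / m_fuel
Q_released = 11.99 * 2.73 = 32.7327 kJ
m_fuel = 1.105 g = 1.105/1000 kg = 0.001105 kg
Hc = 32.7327 / 0.001105 = 29622.35 kJ/kg


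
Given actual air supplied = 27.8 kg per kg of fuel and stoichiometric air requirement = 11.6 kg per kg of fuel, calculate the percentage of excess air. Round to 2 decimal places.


Excess air = actual - stoichiometric = 27.8 - 11.6 = 16.20 kg/kg fuel
Excess air % = (excess / stoich) * 100 = (16.20 / 11.6) * 100 = 139.66%


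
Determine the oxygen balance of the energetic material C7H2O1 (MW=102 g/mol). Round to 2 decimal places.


OB = -1600 * (2C + H/2 - O) / MW
Inner = 2*7 + 2/2 - 1 = 14.00
OB = -1600 * 14.00 / 102 = -219.61%


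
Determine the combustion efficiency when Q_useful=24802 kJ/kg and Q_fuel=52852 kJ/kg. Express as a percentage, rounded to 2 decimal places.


Efficiency = (Q_useful / Q_fuel) * 100
Efficiency = (24802 / 52852) * 100
Efficiency = 0.4693 * 100 = 46.93%


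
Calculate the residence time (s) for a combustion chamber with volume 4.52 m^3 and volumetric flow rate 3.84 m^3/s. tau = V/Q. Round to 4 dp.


tau = V / Q_flow
tau = 4.52 / 3.84 = 1.1771 s


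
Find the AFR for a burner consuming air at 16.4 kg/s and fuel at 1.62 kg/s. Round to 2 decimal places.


AFR = m_air / m_fuel
AFR = 16.4 / 1.62 = 10.12


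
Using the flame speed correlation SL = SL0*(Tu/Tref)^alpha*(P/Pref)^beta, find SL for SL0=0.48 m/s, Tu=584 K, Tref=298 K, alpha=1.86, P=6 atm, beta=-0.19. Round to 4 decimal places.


SL = SL0 * (Tu/Tref)^alpha * (P/Pref)^beta
T ratio = 584/298 = 1.95973154
(T ratio)^alpha = 1.95973154^1.86 = 3.495310
(P/Pref)^beta = 6^(-0.19) = 0.711461
SL = 0.48 * 3.495310 * 0.711461 = 1.1937 m/s


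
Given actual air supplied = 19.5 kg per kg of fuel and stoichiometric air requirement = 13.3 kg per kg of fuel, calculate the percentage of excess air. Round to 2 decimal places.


Excess air = actual - stoichiometric = 19.5 - 13.3 = 6.20 kg/kg fuel
Excess air % = (excess / stoich) * 100 = (6.20 / 13.3) * 100 = 46.62%


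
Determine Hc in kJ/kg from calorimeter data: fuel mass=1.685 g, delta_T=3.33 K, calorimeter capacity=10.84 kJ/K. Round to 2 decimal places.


Hc = C_cal * delta_T / m_fuel
Q_released = 10.84 * 3.33 = 36.0972 kJ
m_fuel = 1.685 g = 1.685/1000 kg = 0.001685 kg
Hc = 36.0972 / 0.001685 = 21422.67 kJ/kg


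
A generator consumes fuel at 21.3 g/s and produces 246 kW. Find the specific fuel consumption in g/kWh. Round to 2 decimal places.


SFC = (mf / BP) * 3600
Rate = 21.3 / 246 = 0.086585 g/(s*kW)
SFC = 0.086585 * 3600 = 311.71 g/kWh


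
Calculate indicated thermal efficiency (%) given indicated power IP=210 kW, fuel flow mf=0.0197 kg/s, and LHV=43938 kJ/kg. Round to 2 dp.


eta_ith = (IP / (mf * LHV)) * 100
Denominator = 0.0197 * 43938 = 865.5786 kW
eta_ith = (210 / 865.5786) * 100 = 24.26%


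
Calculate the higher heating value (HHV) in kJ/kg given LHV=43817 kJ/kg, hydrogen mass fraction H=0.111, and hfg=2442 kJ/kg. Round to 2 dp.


HHV = LHV + hfg * 9 * H
Water addition = 2442 * 9 * 0.111 = 2439.558 kJ/kg
HHV = 43817 + 2439.558 = 46256.56 kJ/kg


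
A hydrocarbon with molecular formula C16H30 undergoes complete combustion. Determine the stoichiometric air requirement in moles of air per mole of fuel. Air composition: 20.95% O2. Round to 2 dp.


Balanced combustion: C16H30 + 23.5 O2 -> 16 CO2 + 15 H2O
O2 needed = C + H/4 = 16 + 30/4 = 23.50 moles
Air moles = O2 / 0.2095 = 23.50 / 0.2095 = 112.17 moles air


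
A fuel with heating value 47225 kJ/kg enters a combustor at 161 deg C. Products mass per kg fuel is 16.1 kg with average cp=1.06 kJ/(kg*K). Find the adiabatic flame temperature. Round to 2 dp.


T_ad = T_in + Hc / (m_p * cp)
Denominator = 16.1 * 1.06 = 17.0660
Temperature rise = 47225 / 17.0660 = 2767.20 K
T_ad = 161 + 2767.20 = 2928.20 deg C


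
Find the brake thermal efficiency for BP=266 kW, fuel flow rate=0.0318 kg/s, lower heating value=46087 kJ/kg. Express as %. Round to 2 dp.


eta_BTE = (BP / (mf * LHV)) * 100
Denominator = 0.0318 * 46087 = 1465.5666 kW
eta_BTE = (266 / 1465.5666) * 100 = 18.15%


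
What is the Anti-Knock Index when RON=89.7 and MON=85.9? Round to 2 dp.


AKI = (RON + MON) / 2
AKI = (89.7 + 85.9) / 2
AKI = 175.6 / 2 = 87.80


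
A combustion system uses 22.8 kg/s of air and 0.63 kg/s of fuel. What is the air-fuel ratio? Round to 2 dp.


AFR = m_air / m_fuel
AFR = 22.8 / 0.63 = 36.19


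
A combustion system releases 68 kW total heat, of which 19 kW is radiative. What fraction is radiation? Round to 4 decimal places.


f_rad = Q_rad / Q_total
f_rad = 19 / 68 = 0.2794


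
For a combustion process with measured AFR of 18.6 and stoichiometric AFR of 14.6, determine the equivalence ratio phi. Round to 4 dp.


phi = AFR_stoich / AFR_actual
phi = 14.6 / 18.6 = 0.7849


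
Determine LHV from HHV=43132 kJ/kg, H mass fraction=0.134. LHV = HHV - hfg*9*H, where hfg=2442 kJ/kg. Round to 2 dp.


LHV = HHV - hfg * 9 * H
Water correction = 2442 * 9 * 0.134 = 2945.052 kJ/kg
LHV = 43132 - 2945.052 = 40186.95 kJ/kg


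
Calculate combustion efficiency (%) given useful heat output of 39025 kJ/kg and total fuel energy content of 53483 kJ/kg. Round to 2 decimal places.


Efficiency = (Q_useful / Q_fuel) * 100
Efficiency = (39025 / 53483) * 100
Efficiency = 0.7297 * 100 = 72.97%


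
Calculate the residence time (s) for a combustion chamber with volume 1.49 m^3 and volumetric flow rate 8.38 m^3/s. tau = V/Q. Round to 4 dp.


tau = V / Q_flow
tau = 1.49 / 8.38 = 0.1778 s


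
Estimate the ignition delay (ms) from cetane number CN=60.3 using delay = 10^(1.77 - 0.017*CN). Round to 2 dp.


delay = 10^(1.77 - 0.017*CN)
Exponent = 1.77 - 0.017*60.3 = 0.7449
delay = 10^0.7449 = 5.56 ms


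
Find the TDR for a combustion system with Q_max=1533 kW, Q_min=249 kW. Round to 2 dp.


TDR = Q_max / Q_min
TDR = 1533 / 249 = 6.16


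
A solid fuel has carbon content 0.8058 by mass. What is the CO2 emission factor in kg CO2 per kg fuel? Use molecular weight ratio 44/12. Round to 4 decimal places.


EF = C_frac * (M_CO2 / M_C)
EF = 0.8058 * (44/12)
EF = 0.8058 * 3.666667 = 2.9546 kg_CO2/kg_fuel


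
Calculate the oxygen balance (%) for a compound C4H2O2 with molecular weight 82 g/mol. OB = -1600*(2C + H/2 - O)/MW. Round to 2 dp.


OB = -1600 * (2C + H/2 - O) / MW
Inner = 2*4 + 2/2 - 2 = 7.00
OB = -1600 * 7.00 / 82 = -136.59%


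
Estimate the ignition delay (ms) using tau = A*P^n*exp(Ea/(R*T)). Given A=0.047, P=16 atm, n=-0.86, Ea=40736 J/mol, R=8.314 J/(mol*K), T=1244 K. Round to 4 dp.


tau = A * P^n * exp(Ea/(R*T))
P^n = 16^(-0.86) = 0.09214183
Ea/(R*T) = 40736/(8.314*1244) = 3.938655
exp(Ea/(R*T)) = 51.349509
tau = 0.047 * 0.09214183 * 51.349509 = 0.2224 ms


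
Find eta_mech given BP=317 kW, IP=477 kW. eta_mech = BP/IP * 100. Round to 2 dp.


eta_mech = (BP / IP) * 100
Ratio = 317 / 477 = 0.6646
eta_mech = 0.6646 * 100 = 66.46%


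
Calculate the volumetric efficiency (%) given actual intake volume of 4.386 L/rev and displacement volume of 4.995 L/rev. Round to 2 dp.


eta_v = (V_actual / V_disp) * 100
Ratio = 4.386 / 4.995 = 0.8781
eta_v = 0.8781 * 100 = 87.81%


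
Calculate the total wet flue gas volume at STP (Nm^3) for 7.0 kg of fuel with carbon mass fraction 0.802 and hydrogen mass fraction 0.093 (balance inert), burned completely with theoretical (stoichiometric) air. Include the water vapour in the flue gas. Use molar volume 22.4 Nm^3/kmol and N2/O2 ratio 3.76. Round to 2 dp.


Per kg fuel: CO2 = (C/12 kmol)*22.4 = (0.802/12)*22.4 = 1.49707 Nm^3
Per kg fuel: H2O = (H/2 kmol)*22.4 = (0.093/2)*22.4 = 1.04160 Nm^3
O2 needed per kg fuel = C/12 + H/4 = 0.802/12 + 0.093/4 = 0.09008333 kmol
Per kg fuel: N2 = O2*3.76*22.4 = 0.09008333*3.76*22.4 = 7.58718 Nm^3
Total per kg = 1.49707 + 1.04160 + 7.58718 = 10.12585 Nm^3
Total = 10.12585 * 7.0 = 70.88 Nm^3


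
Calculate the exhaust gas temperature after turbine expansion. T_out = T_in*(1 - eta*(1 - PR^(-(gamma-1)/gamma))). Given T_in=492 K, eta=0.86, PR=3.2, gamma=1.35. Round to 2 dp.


T_out = T_in * (1 - eta * (1 - PR^(-(gamma-1)/gamma)))
Exponent = -(1.35-1)/1.35 = -0.25925926
PR^exp = 3.2^(-0.25925926) = 0.73966521
Factor = 1 - 0.86*(1 - 0.73966521) = 0.77611208
T_out = 492 * 0.77611208 = 381.85 K


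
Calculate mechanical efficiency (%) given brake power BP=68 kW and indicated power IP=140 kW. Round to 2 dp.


eta_mech = (BP / IP) * 100
Ratio = 68 / 140 = 0.4857
eta_mech = 0.4857 * 100 = 48.57%


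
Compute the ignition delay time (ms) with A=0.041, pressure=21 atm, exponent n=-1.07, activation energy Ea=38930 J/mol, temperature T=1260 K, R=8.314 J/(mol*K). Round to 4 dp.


tau = A * P^n * exp(Ea/(R*T))
P^n = 21^(-1.07) = 0.03847914
Ea/(R*T) = 38930/(8.314*1260) = 3.716241
exp(Ea/(R*T)) = 41.109561
tau = 0.041 * 0.03847914 * 41.109561 = 0.0649 ms


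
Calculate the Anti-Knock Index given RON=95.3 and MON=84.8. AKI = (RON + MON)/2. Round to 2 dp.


AKI = (RON + MON) / 2
AKI = (95.3 + 84.8) / 2
AKI = 180.1 / 2 = 90.05
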